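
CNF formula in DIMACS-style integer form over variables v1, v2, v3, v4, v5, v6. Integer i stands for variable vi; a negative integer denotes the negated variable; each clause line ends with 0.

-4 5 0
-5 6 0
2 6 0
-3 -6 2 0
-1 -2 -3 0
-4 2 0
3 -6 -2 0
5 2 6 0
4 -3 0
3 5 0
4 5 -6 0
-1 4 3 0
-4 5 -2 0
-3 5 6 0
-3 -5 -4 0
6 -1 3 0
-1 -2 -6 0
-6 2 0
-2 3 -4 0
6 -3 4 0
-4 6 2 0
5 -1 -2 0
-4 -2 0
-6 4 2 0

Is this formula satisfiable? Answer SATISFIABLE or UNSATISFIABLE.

UNSATISFIABLE

v2 = True:
  propagation gives v4=False, v3=False, v6=False, v5=False; an empty clause results — contradiction.
v2 = False:
  propagation gives v6=True; an empty clause results — contradiction.
Every branch closes, so no satisfying assignment exists.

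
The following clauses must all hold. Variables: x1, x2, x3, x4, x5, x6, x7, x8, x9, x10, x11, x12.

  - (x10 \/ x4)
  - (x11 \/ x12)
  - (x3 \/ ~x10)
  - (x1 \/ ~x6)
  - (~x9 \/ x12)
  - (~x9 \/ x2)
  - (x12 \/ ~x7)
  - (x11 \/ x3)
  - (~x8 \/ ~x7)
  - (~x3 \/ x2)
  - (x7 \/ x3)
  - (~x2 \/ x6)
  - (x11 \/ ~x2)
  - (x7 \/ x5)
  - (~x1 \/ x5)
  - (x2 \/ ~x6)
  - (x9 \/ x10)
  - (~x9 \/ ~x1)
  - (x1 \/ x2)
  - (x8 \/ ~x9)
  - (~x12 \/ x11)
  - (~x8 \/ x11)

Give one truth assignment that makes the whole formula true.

Pure literal: x5 appears only positively; assign x5 = True.
Pure literal: x11 appears only positively; assign x11 = True.
Set x1 = True and propagate.
  then x9 is forced to False.
  then x10 is forced to True.
  then x3 is forced to True.
  then x2 is forced to True.
  then x6 is forced to True.
For the remaining variables, x4 = False, x7 = True, x8 = False, x12 = True works.

x1 = 1  x2 = 1  x3 = 1  x4 = 0  x5 = 1  x6 = 1  x7 = 1  x8 = 0  x9 = 0  x10 = 1  x11 = 1  x12 = 1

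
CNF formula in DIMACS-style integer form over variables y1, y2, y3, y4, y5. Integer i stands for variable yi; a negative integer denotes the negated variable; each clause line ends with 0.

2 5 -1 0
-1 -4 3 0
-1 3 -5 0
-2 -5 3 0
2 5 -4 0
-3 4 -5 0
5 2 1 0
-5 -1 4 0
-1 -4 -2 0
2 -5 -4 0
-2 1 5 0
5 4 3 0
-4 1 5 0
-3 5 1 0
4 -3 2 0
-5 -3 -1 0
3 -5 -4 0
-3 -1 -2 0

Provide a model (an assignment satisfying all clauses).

y1=False, y2=False, y3=False, y4=False, y5=True

Branch on y1: take y1 = False.
For the remaining variables, y2 = False, y3 = False, y4 = False, y5 = True works.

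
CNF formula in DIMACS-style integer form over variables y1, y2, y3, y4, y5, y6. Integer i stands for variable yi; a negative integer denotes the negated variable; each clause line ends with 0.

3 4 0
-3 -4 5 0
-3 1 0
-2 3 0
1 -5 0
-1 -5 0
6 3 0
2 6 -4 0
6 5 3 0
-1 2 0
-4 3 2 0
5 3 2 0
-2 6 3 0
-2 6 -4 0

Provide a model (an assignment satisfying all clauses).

Set y1 = True and propagate.
  then y5 is forced to False.
  then y2 is forced to True.
  then y3 is forced to True.
  then y4 is forced to False.
y6 is now unconstrained; take y6 = False.
Every clause has at least one true literal under this assignment.

y1=T, y2=T, y3=T, y4=F, y5=F, y6=F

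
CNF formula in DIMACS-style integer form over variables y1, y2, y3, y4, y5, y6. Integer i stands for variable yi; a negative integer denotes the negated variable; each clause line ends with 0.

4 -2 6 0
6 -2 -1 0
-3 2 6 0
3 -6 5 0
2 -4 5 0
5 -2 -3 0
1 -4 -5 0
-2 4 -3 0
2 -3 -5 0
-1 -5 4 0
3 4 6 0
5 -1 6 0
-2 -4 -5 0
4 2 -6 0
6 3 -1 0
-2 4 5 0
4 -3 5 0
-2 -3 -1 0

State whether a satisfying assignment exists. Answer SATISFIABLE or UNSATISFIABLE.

Try y1 = True.
For the remaining variables, y2 = False, y3 = False, y4 = True, y5 = True, y6 = True works.
So y1 = True, y2 = False, y3 = False, y4 = True, y5 = True, y6 = True is a satisfying assignment.

SATISFIABLE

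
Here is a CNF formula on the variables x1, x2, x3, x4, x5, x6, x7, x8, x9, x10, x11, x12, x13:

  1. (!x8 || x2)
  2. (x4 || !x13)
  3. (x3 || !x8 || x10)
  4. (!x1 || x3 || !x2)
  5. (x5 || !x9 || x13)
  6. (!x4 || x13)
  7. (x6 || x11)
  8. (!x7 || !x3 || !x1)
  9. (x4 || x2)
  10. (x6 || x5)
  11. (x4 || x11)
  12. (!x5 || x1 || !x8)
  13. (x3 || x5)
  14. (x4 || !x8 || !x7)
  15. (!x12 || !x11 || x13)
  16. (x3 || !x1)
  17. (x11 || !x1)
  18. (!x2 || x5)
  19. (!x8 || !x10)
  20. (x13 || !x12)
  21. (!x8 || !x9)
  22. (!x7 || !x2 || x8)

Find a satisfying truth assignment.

x1=T, x2=F, x3=T, x4=T, x5=T, x6=F, x7=F, x8=F, x9=T, x10=T, x11=T, x12=F, x13=T

Check each clause:
  1. (x2 || !x8) — !x8 is true.
  2. (x4 || !x13) — x4 is true.
  3. (x10 || !x8 || x3) — !x8 is true.
  4. (!x2 || !x1 || x3) — x3 is true.
  5. (x5 || !x9 || x13) — x13 is true.
  6. (x13 || !x4) — x13 is true.
  7. (x11 || x6) — x11 is true.
  8. (!x3 || !x1 || !x7) — !x7 is true.
  9. (x2 || x4) — x4 is true.
  10. (x5 || x6) — x5 is true.
  11. (x11 || x4) — x11 is true.
  12. (!x5 || x1 || !x8) — !x8 is true.
  13. (x3 || x5) — x3 is true.
  14. (!x7 || x4 || !x8) — !x8 is true.
  15. (!x12 || x13 || !x11) — x13 is true.
  16. (!x1 || x3) — x3 is true.
  17. (!x1 || x11) — x11 is true.
  18. (!x2 || x5) — x5 is true.
  19. (!x8 || !x10) — !x8 is true.
  20. (x13 || !x12) — !x12 is true.
  21. (!x8 || !x9) — !x8 is true.
  22. (!x2 || x8 || !x7) — !x7 is true.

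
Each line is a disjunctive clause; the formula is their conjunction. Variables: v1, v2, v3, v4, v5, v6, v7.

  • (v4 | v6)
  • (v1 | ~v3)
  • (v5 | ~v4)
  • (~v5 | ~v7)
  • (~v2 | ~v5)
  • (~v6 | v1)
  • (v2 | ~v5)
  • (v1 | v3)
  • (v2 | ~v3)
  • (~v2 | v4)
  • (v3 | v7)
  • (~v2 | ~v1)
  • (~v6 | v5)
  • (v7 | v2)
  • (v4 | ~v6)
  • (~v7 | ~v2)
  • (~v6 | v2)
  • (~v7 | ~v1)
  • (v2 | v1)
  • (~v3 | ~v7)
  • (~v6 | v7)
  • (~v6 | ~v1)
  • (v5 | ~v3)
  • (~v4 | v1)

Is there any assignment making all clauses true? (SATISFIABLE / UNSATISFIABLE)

UNSATISFIABLE

v2 = True:
  propagation gives v5=False, v4=False; an empty clause results — contradiction.
v2 = False:
  propagation gives v5=False, v4=False, v6=True; an empty clause results — contradiction.
Every branch closes, so no satisfying assignment exists.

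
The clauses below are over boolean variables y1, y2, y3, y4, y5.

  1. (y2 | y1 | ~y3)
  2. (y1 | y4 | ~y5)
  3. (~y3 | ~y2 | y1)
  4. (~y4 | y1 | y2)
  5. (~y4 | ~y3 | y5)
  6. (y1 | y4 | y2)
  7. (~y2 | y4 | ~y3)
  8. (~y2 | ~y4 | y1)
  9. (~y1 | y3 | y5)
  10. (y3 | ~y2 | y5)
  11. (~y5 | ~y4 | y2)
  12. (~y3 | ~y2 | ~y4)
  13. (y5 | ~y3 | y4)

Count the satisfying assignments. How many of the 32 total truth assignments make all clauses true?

Satisfying assignments:
  y1=1 y2=0 y3=0 y4=0 y5=1
  y1=1 y2=0 y3=1 y4=0 y5=1
  y1=1 y2=1 y3=0 y4=0 y5=1
  y1=1 y2=1 y3=0 y4=1 y5=1
Count: 4.

4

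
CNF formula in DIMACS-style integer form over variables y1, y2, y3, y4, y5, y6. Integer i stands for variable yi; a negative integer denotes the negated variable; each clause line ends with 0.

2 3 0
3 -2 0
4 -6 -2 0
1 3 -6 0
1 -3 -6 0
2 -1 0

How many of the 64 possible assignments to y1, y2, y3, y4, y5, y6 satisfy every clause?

Case analysis on y2 and y3:
  y2=T, y3=T: y5 free; 5 ways for (y1,y4,y6) × 2^1 = 10.
  y2=T, y3=F: a clause becomes empty — 0.
  y2=F, y3=T: remaining (y1,y4,y5,y6) ∈ {(F,F,F,F); (F,F,T,F); (F,T,F,F); (F,T,T,F)} — 4.
  y2=F, y3=F: a clause becomes empty — 0.
Total: 10 + 0 + 4 + 0 = 14.

14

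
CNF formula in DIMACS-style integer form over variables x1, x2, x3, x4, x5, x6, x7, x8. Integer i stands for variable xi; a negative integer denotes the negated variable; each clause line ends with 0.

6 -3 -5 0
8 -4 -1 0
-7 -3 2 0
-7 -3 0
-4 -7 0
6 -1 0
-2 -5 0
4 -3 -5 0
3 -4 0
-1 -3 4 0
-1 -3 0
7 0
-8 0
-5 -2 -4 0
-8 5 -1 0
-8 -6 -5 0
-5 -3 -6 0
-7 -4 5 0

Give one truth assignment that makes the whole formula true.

x1 = False, x2 = False, x3 = False, x4 = False, x5 = False, x6 = False, x7 = True, x8 = False

(x7) is a unit clause, so x7 = True.
(~x3) is a unit clause, so x3 = False.
Unit propagation: (~x4) forces x4 = False.
(~x8) is a unit clause, so x8 = False.
Pure literal: x1 appears only negated; assign x1 = False.
x2 occurs only negated in the remaining clauses — set x2 = False.
x5, x6 are now unconstrained; take x5 = False, x6 = False.
Every clause has at least one true literal under this assignment.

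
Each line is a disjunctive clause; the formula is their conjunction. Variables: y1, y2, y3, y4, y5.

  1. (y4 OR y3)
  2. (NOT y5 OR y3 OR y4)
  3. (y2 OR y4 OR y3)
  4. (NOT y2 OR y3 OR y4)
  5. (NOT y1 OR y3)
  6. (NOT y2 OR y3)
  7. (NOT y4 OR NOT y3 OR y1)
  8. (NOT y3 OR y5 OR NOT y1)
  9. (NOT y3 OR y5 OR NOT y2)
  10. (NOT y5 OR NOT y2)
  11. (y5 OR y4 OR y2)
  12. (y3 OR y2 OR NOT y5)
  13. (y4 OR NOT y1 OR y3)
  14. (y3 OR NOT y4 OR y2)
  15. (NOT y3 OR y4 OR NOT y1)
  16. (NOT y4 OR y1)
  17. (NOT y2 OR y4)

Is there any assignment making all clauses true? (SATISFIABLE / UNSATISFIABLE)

SATISFIABLE

Branch on y1: take y1 = True.
  then y3 is forced to True.
  then y5 is forced to True.
  then y2 is forced to False.
  then y4 is forced to True.
Every clause has at least one true literal under this assignment.
So y1=True, y2=False, y3=True, y4=True, y5=True is a satisfying assignment.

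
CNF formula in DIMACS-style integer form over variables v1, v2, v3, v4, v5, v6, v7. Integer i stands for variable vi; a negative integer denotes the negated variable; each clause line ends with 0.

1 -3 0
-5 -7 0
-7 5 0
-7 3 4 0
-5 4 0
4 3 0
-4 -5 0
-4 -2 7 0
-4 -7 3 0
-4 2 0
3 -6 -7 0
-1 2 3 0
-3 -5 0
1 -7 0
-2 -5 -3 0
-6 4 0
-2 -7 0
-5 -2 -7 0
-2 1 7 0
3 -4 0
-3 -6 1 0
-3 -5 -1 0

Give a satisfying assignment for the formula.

v1=True, v2=True, v3=True, v4=False, v5=False, v6=False, v7=False

v6 occurs only negated in the remaining clauses — set v6 = False.
Set v1 = True and propagate.
Try v2 = True.
  then v7 is forced to False.
  then v4 is forced to False.
  then v5 is forced to False.
  then v3 is forced to True.
Every clause has at least one true literal under this assignment.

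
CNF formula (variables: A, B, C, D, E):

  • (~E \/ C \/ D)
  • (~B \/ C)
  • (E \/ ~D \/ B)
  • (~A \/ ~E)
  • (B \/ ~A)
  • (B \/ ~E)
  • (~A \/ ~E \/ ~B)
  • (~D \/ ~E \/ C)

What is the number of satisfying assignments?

8

Split on E, then B.
  E=T, B=T: remaining (A,C,D) ∈ {(F,T,F); (F,T,T)} — 2.
  E=T, B=F: a clause becomes empty — 0.
  E=F, B=T: remaining (A,C,D) ∈ {(F,T,F); (F,T,T); (T,T,F); (T,T,T)} — 4.
  E=F, B=F: remaining (A,C,D) ∈ {(F,F,F); (F,T,F)} — 2.
Total: 2 + 0 + 4 + 2 = 8.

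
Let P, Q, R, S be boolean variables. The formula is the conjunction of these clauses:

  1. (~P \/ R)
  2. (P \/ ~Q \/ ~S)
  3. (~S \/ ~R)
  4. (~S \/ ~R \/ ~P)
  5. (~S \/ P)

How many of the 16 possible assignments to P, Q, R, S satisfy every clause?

6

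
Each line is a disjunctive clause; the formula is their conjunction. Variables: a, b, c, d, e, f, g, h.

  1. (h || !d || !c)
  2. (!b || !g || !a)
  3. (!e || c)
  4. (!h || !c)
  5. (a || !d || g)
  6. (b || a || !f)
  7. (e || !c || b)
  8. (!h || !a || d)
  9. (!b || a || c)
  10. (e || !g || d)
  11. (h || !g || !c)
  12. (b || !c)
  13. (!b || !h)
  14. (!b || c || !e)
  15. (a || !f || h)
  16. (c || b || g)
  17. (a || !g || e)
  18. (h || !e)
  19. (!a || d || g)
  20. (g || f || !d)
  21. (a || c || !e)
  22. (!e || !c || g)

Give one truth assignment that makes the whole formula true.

a=True  b=True  c=False  d=True  e=False  f=True  g=False  h=False

Check each clause:
  1. (!c || h || !d) — !c is true.
  2. (!g || !b || !a) — !g is true.
  3. (!e || c) — !e is true.
  4. (!c || !h) — !h is true.
  5. (!d || g || a) — a is true.
  6. (a || b || !f) — a is true.
  7. (b || e || !c) — b is true.
  8. (d || !h || !a) — !h is true.
  9. (!b || c || a) — a is true.
  10. (!g || d || e) — !g is true.
  11. (!c || !g || h) — !g is true.
  12. (!c || b) — b is true.
  13. (!b || !h) — !h is true.
  14. (!b || c || !e) — !e is true.
  15. (!f || h || a) — a is true.
  16. (c || b || g) — b is true.
  17. (a || e || !g) — a is true.
  18. (!e || h) — !e is true.
  19. (!a || g || d) — d is true.
  20. (f || g || !d) — f is true.
  21. (c || a || !e) — a is true.
  22. (!c || g || !e) — !e is true.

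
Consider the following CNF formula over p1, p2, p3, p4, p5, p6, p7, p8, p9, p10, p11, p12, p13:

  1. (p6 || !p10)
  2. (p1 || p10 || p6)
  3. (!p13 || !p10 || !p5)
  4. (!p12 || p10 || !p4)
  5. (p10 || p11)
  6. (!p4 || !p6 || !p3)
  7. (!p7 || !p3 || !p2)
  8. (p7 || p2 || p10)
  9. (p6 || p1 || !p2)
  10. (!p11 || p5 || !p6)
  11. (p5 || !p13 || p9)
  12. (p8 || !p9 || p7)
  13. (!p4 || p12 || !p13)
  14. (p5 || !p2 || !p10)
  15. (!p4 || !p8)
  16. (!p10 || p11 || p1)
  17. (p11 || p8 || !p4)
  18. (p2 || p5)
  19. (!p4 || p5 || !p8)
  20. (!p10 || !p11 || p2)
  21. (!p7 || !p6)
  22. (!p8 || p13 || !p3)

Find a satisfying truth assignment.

p1 = F, p2 = T, p3 = T, p4 = F, p5 = T, p6 = T, p7 = F, p8 = F, p9 = F, p10 = T, p11 = T, p12 = F, p13 = F

p4 occurs only negated in the remaining clauses — set p4 = False.
Try p1 = False.
For the remaining variables, p2 = True, p3 = True, p5 = True, p6 = True, p7 = False, p8 = False, p9 = False, p10 = True, p11 = True, p12 = False, p13 = False works.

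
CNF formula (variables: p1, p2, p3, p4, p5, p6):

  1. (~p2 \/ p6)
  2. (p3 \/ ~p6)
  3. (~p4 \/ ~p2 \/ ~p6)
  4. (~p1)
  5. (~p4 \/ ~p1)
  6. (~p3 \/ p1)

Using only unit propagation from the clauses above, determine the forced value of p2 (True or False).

False

(~p1) is a unit clause: p1 = False.
(p1 \/ ~p3): since p1 = False, the clause reduces to (~p3). p3 = False.
(p3 \/ ~p6): since p3 = False, the clause reduces to (~p6). p6 = False.
(~p2 \/ p6): since p6 = False, the clause reduces to (~p2). p2 = False.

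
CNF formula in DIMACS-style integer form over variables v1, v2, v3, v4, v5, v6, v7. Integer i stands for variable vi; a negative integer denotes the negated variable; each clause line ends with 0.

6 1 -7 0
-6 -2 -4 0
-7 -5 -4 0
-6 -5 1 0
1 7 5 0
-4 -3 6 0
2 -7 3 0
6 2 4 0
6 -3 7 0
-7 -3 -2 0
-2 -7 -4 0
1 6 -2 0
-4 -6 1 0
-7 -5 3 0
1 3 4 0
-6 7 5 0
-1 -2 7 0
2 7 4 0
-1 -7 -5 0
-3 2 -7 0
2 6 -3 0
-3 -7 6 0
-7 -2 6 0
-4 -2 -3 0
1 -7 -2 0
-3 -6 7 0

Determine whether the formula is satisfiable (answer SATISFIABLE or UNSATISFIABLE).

Branch on v1: take v1 = False.
Branch on v2: take v2 = False.
Try v3 = False.
  then v7 is forced to False.
  then v5 is forced to True.
  then v6 is forced to False.
  then v4 is forced to True.
Every clause has at least one true literal under this assignment.
So v1=F  v2=F  v3=F  v4=T  v5=T  v6=F  v7=F is a satisfying assignment.

SATISFIABLE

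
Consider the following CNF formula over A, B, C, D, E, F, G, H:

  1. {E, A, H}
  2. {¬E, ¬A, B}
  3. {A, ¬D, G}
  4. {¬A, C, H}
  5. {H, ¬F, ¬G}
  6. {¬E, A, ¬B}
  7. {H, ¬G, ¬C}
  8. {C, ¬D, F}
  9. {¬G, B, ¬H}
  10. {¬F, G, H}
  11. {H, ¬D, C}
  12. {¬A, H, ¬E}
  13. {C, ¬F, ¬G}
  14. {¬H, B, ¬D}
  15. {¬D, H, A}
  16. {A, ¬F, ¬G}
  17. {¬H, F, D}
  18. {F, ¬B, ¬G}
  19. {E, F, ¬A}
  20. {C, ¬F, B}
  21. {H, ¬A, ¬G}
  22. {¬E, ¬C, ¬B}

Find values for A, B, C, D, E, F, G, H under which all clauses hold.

Set A = True and propagate.
Branch on B: take B = True.
The remaining clauses are satisfied by C = False, D = False, E = False, F = True, G = False, H = True.

A=True, B=True, C=False, D=False, E=False, F=True, G=False, H=True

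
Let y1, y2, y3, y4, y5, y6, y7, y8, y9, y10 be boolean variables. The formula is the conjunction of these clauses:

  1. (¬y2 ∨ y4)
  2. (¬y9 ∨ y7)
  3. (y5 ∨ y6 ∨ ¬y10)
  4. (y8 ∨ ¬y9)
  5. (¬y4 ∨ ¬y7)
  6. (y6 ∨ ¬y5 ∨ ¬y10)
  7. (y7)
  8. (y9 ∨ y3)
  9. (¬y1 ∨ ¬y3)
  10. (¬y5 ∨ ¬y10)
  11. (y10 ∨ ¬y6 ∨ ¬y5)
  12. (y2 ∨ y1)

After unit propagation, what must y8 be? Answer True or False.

(y7) stands alone — y7 = True.
In (¬y7 ∨ ¬y4), ¬y7 is now false; ¬y4 must hold, so y4 = False.
In (y4 ∨ ¬y2), y4 is now false; ¬y2 must hold, so y2 = False.
(y2 ∨ y1): since y2 = False, the clause reduces to (y1). y1 = True.
In (¬y1 ∨ ¬y3), ¬y1 is now false; ¬y3 must hold, so y3 = False.
(y9 ∨ y3) with y3 = False leaves only y9, so y9 = True.
From (¬y9 ∨ y8) and y9 = True: y8 = True.

True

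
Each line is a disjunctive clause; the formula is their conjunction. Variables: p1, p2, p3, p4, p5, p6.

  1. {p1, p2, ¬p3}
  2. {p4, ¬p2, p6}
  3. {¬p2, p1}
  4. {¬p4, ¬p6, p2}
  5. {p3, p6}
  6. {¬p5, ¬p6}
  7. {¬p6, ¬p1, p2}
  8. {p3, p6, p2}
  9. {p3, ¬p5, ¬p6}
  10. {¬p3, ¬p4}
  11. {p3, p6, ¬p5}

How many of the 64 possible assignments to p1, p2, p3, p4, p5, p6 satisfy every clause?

The models are:
  p1=F p2=F p3=F p4=F p5=F p6=T
  p1=T p2=F p3=T p4=F p5=F p6=F
  p1=T p2=F p3=T p4=F p5=T p6=F
  p1=T p2=T p3=F p4=F p5=F p6=T
  p1=T p2=T p3=F p4=T p5=F p6=T
  p1=T p2=T p3=T p4=F p5=F p6=T
That's 6 in total.

6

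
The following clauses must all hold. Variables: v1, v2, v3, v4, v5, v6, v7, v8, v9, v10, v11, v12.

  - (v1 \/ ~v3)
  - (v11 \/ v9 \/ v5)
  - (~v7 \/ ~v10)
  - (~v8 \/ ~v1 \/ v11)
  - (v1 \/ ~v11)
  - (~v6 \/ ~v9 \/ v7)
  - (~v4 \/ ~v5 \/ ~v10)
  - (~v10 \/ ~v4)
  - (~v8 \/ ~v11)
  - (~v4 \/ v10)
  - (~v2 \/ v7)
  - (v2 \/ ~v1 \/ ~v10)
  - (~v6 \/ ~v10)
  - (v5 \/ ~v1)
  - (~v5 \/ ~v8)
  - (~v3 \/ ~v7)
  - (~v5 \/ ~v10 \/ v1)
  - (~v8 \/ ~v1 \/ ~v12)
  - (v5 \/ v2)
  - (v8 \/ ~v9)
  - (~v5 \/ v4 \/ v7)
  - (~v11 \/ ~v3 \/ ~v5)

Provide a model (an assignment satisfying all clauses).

v1=1, v2=0, v3=0, v4=0, v5=1, v6=0, v7=1, v8=0, v9=0, v10=0, v11=1, v12=1

Check each clause:
  1. (v1 \/ ~v3) — v1 is true.
  2. (v5 \/ v11 \/ v9) — v11 is true.
  3. (~v10 \/ ~v7) — ~v10 is true.
  4. (v11 \/ ~v8 \/ ~v1) — ~v8 is true.
  5. (v1 \/ ~v11) — v1 is true.
  6. (~v9 \/ ~v6 \/ v7) — ~v6 is true.
  7. (~v10 \/ ~v4 \/ ~v5) — ~v4 is true.
  8. (~v4 \/ ~v10) — ~v4 is true.
  9. (~v8 \/ ~v11) — ~v8 is true.
  10. (v10 \/ ~v4) — ~v4 is true.
  11. (v7 \/ ~v2) — ~v2 is true.
  12. (~v1 \/ v2 \/ ~v10) — ~v10 is true.
  13. (~v10 \/ ~v6) — ~v6 is true.
  14. (v5 \/ ~v1) — v5 is true.
  15. (~v8 \/ ~v5) — ~v8 is true.
  16. (~v7 \/ ~v3) — ~v3 is true.
  17. (~v5 \/ v1 \/ ~v10) — v1 is true.
  18. (~v12 \/ ~v1 \/ ~v8) — ~v8 is true.
  19. (v2 \/ v5) — v5 is true.
  20. (v8 \/ ~v9) — ~v9 is true.
  21. (v4 \/ ~v5 \/ v7) — v7 is true.
  22. (~v11 \/ ~v3 \/ ~v5) — ~v3 is true.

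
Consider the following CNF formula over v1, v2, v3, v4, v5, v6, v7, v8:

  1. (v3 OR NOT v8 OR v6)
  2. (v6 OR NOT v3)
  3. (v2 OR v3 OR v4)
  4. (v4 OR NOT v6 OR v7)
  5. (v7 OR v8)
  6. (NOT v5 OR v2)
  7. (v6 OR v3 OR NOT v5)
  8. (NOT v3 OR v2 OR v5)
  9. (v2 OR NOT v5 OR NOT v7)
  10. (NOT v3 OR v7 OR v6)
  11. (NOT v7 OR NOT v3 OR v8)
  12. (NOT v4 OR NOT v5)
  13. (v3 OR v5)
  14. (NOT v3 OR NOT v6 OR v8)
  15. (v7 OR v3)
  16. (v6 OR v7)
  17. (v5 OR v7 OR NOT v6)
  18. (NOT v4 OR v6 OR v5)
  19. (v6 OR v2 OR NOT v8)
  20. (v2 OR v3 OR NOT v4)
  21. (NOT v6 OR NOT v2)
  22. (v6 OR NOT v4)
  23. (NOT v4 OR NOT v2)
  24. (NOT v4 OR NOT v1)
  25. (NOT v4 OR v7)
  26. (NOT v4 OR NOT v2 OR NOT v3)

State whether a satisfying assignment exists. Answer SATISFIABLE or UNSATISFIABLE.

UNSATISFIABLE

v3 = True:
  propagation gives v6=True, v8=True, v2=False, v5=False; an empty clause results — contradiction.
v3 = False:
  propagation gives v5=True, v2=True, v6=True; an empty clause results — contradiction.
Every branch closes, so no satisfying assignment exists.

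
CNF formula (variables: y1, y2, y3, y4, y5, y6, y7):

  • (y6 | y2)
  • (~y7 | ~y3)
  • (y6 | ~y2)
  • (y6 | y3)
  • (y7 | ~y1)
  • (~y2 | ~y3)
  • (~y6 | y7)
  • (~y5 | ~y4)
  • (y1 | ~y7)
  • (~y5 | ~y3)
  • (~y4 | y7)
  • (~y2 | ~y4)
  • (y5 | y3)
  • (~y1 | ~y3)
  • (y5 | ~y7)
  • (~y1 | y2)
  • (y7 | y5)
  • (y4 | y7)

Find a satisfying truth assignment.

Set y1 = True and propagate.
  then y7 is forced to True.
  then y3 is forced to False.
  then y6 is forced to True.
  then y5 is forced to True.
  then y4 is forced to False.
  then y2 is forced to True.
Every clause has at least one true literal under this assignment.

y1 = True  y2 = True  y3 = False  y4 = False  y5 = True  y6 = True  y7 = True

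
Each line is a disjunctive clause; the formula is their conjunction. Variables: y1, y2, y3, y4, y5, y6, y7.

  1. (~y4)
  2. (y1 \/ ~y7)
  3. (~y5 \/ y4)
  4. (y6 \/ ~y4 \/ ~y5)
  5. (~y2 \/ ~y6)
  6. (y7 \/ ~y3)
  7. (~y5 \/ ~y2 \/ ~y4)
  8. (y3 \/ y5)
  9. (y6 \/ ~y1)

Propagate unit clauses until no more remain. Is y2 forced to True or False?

False

(~y4) is a unit clause: y4 = False.
In (y4 \/ ~y5), y4 is now false; ~y5 must hold, so y5 = False.
(y5 \/ y3): since y5 = False, the clause reduces to (y3). y3 = True.
In (~y3 \/ y7), ~y3 is now false; y7 must hold, so y7 = True.
In (y1 \/ ~y7), ~y7 is now false; y1 must hold, so y1 = True.
From (~y1 \/ y6) and y1 = True: y6 = True.
(~y2 \/ ~y6): since y6 = True, the clause reduces to (~y2). y2 = False.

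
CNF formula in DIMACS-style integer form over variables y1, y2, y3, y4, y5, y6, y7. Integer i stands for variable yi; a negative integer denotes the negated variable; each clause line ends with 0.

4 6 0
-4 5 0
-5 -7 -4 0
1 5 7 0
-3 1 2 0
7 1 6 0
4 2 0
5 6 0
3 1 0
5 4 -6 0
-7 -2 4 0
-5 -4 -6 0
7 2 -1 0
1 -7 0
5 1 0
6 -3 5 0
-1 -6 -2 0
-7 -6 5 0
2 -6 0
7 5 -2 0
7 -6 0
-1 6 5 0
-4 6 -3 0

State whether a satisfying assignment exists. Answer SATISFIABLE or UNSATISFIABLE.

SATISFIABLE

Try y1 = True.
Try y2 = True.
  then y6 is forced to False.
  then y4 is forced to True.
  then y5 is forced to True.
  then y7 is forced to False.
  then y3 is forced to False.
So y1=True, y2=True, y3=False, y4=True, y5=True, y6=False, y7=False is a satisfying assignment.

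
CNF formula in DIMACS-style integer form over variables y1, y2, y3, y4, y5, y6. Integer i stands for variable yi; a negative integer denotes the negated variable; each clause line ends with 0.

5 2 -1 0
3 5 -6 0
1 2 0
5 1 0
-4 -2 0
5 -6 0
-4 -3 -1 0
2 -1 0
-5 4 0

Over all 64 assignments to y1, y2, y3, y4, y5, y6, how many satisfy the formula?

2

Satisfying assignments:
  y1=1 y2=1 y3=0 y4=0 y5=0 y6=0
  y1=1 y2=1 y3=1 y4=0 y5=0 y6=0
That's 2 in total.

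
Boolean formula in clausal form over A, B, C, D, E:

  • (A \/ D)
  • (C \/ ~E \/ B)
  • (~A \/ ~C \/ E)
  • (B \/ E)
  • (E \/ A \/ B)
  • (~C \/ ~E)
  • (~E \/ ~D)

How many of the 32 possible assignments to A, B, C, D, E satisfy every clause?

5

Satisfying assignments:
  A=0 B=1 C=0 D=1 E=0
  A=0 B=1 C=1 D=1 E=0
  A=1 B=1 C=0 D=0 E=0
  A=1 B=1 C=0 D=0 E=1
  A=1 B=1 C=0 D=1 E=0
That's 5 in total.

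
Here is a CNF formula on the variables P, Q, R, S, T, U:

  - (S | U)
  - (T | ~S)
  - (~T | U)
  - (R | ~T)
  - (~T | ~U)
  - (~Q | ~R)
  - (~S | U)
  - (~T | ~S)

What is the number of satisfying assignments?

6

Satisfying assignments:
  P=F Q=F R=F S=F T=F U=T
  P=F Q=F R=T S=F T=F U=T
  P=F Q=T R=F S=F T=F U=T
  P=T Q=F R=F S=F T=F U=T
  P=T Q=F R=T S=F T=F U=T
  P=T Q=T R=F S=F T=F U=T
Count: 6.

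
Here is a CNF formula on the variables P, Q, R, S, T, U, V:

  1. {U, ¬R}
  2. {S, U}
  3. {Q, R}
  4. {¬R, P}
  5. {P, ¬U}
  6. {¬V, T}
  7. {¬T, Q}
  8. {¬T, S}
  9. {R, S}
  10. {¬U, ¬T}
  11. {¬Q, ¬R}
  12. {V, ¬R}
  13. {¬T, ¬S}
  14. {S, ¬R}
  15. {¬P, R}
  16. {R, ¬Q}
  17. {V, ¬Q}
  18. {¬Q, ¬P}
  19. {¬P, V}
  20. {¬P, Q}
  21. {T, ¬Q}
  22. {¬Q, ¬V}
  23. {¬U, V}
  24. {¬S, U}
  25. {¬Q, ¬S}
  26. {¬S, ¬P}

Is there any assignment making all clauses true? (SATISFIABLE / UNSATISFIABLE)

Q = True:
  propagation gives R=False; an empty clause results — contradiction.
Q = False:
  propagation gives R=True, U=True, P=True; an empty clause results — contradiction.
Every branch closes, so no satisfying assignment exists.

UNSATISFIABLE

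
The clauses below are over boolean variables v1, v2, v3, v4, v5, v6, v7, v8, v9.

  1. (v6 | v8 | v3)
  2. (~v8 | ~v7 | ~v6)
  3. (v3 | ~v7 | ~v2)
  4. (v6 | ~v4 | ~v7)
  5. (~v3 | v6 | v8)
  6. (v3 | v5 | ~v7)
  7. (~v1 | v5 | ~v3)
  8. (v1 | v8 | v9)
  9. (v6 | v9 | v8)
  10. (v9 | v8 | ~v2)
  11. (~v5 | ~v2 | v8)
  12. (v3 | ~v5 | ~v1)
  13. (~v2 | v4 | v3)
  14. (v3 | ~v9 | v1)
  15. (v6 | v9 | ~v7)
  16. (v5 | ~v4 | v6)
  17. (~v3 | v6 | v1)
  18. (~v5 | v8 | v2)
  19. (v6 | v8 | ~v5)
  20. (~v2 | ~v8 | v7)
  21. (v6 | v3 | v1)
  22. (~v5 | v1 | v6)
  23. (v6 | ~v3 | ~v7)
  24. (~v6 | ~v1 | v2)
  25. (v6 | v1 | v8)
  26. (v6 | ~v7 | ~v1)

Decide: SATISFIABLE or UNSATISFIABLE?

SATISFIABLE

Try v1 = False.
The remaining clauses are satisfied by v2 = False, v3 = True, v4 = True, v5 = True, v6 = True, v7 = False, v8 = True, v9 = False.
Every clause has at least one true literal under this assignment.
So v1 = F, v2 = F, v3 = T, v4 = T, v5 = T, v6 = T, v7 = F, v8 = T, v9 = F is a satisfying assignment.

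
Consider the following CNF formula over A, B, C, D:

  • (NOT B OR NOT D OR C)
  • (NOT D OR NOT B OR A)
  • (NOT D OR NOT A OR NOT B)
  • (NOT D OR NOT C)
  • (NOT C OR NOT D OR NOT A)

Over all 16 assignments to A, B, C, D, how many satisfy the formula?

Split on D, then A.
  D=T, A=T: remaining (B,C) ∈ {(F,F)} — 1.
  D=T, A=F: remaining (B,C) ∈ {(F,F)} — 1.
  D=F, A=T: remaining (B,C) ∈ {(F,F); (F,T); (T,F); (T,T)} — 4.
  D=F, A=F: remaining (B,C) ∈ {(F,F); (F,T); (T,F); (T,T)} — 4.
Total: 1 + 1 + 4 + 4 = 10.

10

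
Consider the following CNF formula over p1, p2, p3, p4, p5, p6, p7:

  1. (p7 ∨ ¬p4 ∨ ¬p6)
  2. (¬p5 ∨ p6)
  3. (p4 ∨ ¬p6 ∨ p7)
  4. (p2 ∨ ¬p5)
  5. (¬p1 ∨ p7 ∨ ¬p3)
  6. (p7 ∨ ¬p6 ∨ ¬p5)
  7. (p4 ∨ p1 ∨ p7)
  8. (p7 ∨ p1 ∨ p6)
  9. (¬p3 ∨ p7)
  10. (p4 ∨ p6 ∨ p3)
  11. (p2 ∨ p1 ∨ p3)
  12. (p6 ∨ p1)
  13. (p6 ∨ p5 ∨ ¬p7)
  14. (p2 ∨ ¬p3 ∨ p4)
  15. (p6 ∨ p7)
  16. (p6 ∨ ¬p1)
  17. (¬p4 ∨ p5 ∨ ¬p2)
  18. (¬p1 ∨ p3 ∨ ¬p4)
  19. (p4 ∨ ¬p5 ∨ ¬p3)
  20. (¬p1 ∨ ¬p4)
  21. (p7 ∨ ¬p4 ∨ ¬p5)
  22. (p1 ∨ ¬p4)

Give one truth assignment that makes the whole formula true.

p1=False, p2=True, p3=True, p4=False, p5=False, p6=True, p7=True

Check each clause:
  1. (¬p4 ∨ p7 ∨ ¬p6) — ¬p4 is true.
  2. (p6 ∨ ¬p5) — ¬p5 is true.
  3. (p4 ∨ ¬p6 ∨ p7) — p7 is true.
  4. (p2 ∨ ¬p5) — p2 is true.
  5. (¬p1 ∨ ¬p3 ∨ p7) — ¬p1 is true.
  6. (¬p5 ∨ p7 ∨ ¬p6) — ¬p5 is true.
  7. (p1 ∨ p7 ∨ p4) — p7 is true.
  8. (p6 ∨ p1 ∨ p7) — p6 is true.
  9. (p7 ∨ ¬p3) — p7 is true.
  10. (p6 ∨ p3 ∨ p4) — p3 is true.
  11. (p1 ∨ p2 ∨ p3) — p2 is true.
  12. (p6 ∨ p1) — p6 is true.
  13. (¬p7 ∨ p5 ∨ p6) — p6 is true.
  14. (¬p3 ∨ p2 ∨ p4) — p2 is true.
  15. (p7 ∨ p6) — p6 is true.
  16. (p6 ∨ ¬p1) — ¬p1 is true.
  17. (¬p2 ∨ p5 ∨ ¬p4) — ¬p4 is true.
  18. (¬p1 ∨ p3 ∨ ¬p4) — p3 is true.
  19. (¬p3 ∨ ¬p5 ∨ p4) — ¬p5 is true.
  20. (¬p4 ∨ ¬p1) — ¬p4 is true.
  21. (p7 ∨ ¬p4 ∨ ¬p5) — ¬p5 is true.
  22. (¬p4 ∨ p1) — ¬p4 is true.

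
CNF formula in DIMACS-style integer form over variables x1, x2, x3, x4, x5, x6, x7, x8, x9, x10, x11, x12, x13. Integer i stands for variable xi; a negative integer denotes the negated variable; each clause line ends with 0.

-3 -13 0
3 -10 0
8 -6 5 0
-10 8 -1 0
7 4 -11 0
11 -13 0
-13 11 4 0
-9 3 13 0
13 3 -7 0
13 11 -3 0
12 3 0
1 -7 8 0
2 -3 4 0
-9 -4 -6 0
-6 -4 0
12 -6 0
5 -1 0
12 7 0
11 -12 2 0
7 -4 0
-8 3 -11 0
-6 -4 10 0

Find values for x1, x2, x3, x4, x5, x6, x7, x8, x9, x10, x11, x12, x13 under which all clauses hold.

x1 = False, x2 = False, x3 = True, x4 = True, x5 = True, x6 = False, x7 = True, x8 = True, x9 = True, x10 = True, x11 = True, x12 = True, x13 = False

x5 occurs only positively in the remaining clauses — set x5 = True.
x6 occurs only negated in the remaining clauses — set x6 = False.
Try x1 = False.
Branch on x2: take x2 = False.
For the remaining variables, x3 = True, x4 = True, x7 = True, x8 = True, x9 = True, x10 = True, x11 = True, x12 = True, x13 = False works.
Every clause has at least one true literal under this assignment.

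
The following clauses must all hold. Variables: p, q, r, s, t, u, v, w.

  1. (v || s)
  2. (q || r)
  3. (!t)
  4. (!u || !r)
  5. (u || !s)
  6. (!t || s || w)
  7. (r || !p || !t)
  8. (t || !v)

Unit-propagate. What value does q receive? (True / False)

(!t) is a unit clause: t = False.
In (!v || t), t is now false; !v must hold, so v = False.
(s || v) with v = False leaves only s, so s = True.
(u || !s) with s = True leaves only u, so u = True.
(!r || !u) with u = True leaves only !r, so r = False.
From (r || q) and r = False: q = True.

True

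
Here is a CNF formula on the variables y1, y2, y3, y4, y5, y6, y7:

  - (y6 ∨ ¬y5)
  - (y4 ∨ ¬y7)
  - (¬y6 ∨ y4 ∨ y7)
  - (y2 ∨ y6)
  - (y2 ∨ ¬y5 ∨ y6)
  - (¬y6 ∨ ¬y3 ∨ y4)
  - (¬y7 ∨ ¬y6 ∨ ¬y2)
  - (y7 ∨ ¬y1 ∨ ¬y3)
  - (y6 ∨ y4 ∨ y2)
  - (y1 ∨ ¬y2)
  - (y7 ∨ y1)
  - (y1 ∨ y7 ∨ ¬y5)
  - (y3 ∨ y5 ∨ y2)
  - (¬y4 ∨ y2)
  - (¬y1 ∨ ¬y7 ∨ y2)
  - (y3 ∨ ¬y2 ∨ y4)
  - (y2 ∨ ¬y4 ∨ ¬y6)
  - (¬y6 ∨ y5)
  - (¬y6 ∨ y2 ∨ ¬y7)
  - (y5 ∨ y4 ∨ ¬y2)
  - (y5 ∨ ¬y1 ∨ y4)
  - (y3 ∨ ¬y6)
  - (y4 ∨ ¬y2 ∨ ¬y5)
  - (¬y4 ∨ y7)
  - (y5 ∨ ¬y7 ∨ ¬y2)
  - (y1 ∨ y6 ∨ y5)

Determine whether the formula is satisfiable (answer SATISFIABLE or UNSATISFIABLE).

UNSATISFIABLE

y2 = True:
  y4 = True:
    propagation gives y7=True, y6=False, y5=False; an empty clause results — contradiction.
  y4 = False:
    propagation gives y7=False, y6=False, y5=False; an empty clause results — contradiction.
y2 = False:
  propagation gives y6=True, y4=False, y7=False; an empty clause results — contradiction.
Every branch closes, so no satisfying assignment exists.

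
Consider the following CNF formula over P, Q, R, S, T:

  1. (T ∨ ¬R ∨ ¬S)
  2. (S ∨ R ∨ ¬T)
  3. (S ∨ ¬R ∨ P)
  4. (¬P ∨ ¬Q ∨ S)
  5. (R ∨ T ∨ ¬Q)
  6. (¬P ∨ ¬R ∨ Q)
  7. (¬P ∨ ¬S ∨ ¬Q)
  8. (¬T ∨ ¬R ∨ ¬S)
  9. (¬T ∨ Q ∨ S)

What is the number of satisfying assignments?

7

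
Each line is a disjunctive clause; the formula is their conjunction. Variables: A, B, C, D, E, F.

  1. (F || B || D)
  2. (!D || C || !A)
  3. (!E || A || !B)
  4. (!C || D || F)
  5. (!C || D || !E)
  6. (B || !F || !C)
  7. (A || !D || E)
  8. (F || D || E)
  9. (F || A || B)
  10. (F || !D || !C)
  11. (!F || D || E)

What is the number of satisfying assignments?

Split on D, then F.
  D=1, F=1: remaining (A,B,C,E) ∈ {(0,0,0,1); (1,1,1,0); (1,1,1,1)} — 3.
  D=1, F=0: a clause becomes empty — 0.
  D=0, F=1: remaining (A,B,C,E) ∈ {(0,0,0,1); (1,0,0,1); (1,1,0,1)} — 3.
  D=0, F=0: remaining (A,B,C,E) ∈ {(1,1,0,1)} — 1.
Total: 3 + 0 + 3 + 1 = 7.

7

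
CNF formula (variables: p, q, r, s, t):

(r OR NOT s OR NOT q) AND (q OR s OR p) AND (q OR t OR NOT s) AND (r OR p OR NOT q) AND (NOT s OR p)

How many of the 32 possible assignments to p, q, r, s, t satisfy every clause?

14

Case analysis on q and s:
  q=1, s=1: remaining (p,r,t) ∈ {(1,1,0); (1,1,1)} — 2.
  q=1, s=0: t free; 3 ways for (p,r) × 2^1 = 6.
  q=0, s=1: remaining (p,r,t) ∈ {(1,0,1); (1,1,1)} — 2.
  q=0, s=0: remaining (p,r,t) ∈ {(1,0,0); (1,0,1); (1,1,0); (1,1,1)} — 4.
Total: 2 + 6 + 2 + 4 = 14.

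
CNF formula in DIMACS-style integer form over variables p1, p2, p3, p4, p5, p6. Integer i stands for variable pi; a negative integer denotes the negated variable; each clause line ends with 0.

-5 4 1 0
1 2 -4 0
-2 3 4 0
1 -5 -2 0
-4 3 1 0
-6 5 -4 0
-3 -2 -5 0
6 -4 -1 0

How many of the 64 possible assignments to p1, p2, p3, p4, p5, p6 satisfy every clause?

Split on p4, then p1.
  p4=T, p1=T: remaining (p2,p3,p5,p6) ∈ {(F,F,T,T); (F,T,T,T); (T,F,T,T)} — 3.
  p4=T, p1=F: remaining (p2,p3,p5,p6) ∈ {(T,T,F,F)} — 1.
  p4=F, p1=T: p6 free; 5 ways for (p2,p3,p5) × 2^1 = 10.
  p4=F, p1=F: p6 free; 3 ways for (p2,p3,p5) × 2^1 = 6.
Total: 3 + 1 + 10 + 6 = 20.

20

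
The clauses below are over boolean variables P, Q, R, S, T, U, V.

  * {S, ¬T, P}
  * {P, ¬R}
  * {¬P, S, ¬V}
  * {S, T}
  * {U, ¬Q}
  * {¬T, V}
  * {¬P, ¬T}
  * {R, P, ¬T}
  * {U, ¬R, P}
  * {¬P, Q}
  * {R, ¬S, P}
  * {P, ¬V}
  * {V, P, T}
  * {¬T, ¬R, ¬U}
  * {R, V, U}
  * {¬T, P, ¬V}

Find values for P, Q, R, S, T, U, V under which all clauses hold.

Try P = True.
  then T is forced to False.
  then S is forced to True.
  then Q is forced to True.
  then U is forced to True.
R, V are now unconstrained; take R = False, V = True.
Check each clause:
  1. {S, ¬T, P} — P is true.
  2. {¬R, P} — P is true.
  3. {¬V, S, ¬P} — S is true.
  4. {S, T} — S is true.
  5. {¬Q, U} — U is true.
  6. {V, ¬T} — ¬T is true.
  7. {¬T, ¬P} — ¬T is true.
  8. {¬T, R, P} — P is true.
  9. {P, ¬R, U} — P is true.
  10. {Q, ¬P} — Q is true.
  11. {¬S, R, P} — P is true.
  12. {¬V, P} — P is true.
  13. {P, T, V} — P is true.
  14. {¬R, ¬T, ¬U} — ¬T is true.
  15. {V, R, U} — U is true.
  16. {¬V, ¬T, P} — P is true.

P=T  Q=T  R=F  S=T  T=F  U=T  V=T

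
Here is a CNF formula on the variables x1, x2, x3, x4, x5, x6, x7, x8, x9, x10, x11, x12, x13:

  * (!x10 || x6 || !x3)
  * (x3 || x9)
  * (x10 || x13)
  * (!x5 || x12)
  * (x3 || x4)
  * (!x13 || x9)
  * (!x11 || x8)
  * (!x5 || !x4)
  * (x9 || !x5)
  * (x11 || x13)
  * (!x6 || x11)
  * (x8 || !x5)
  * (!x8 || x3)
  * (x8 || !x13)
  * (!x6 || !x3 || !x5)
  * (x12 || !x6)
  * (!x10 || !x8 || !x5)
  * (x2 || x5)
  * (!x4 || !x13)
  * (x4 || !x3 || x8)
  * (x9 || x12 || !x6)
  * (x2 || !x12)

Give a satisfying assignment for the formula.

x1=False  x2=True  x3=True  x4=False  x5=False  x6=True  x7=True  x8=True  x9=False  x10=True  x11=True  x12=True  x13=False

Check each clause:
  1. (!x10 || x6 || !x3) — x6 is true.
  2. (x3 || x9) — x3 is true.
  3. (x13 || x10) — x10 is true.
  4. (!x5 || x12) — !x5 is true.
  5. (x3 || x4) — x3 is true.
  6. (x9 || !x13) — !x13 is true.
  7. (!x11 || x8) — x8 is true.
  8. (!x4 || !x5) — !x5 is true.
  9. (!x5 || x9) — !x5 is true.
  10. (x13 || x11) — x11 is true.
  11. (x11 || !x6) — x11 is true.
  12. (!x5 || x8) — x8 is true.
  13. (x3 || !x8) — x3 is true.
  14. (!x13 || x8) — x8 is true.
  15. (!x5 || !x3 || !x6) — !x5 is true.
  16. (!x6 || x12) — x12 is true.
  17. (!x5 || !x8 || !x10) — !x5 is true.
  18. (x5 || x2) — x2 is true.
  19. (!x13 || !x4) — !x13 is true.
  20. (x4 || x8 || !x3) — x8 is true.
  21. (!x6 || x12 || x9) — x12 is true.
  22. (x2 || !x12) — x2 is true.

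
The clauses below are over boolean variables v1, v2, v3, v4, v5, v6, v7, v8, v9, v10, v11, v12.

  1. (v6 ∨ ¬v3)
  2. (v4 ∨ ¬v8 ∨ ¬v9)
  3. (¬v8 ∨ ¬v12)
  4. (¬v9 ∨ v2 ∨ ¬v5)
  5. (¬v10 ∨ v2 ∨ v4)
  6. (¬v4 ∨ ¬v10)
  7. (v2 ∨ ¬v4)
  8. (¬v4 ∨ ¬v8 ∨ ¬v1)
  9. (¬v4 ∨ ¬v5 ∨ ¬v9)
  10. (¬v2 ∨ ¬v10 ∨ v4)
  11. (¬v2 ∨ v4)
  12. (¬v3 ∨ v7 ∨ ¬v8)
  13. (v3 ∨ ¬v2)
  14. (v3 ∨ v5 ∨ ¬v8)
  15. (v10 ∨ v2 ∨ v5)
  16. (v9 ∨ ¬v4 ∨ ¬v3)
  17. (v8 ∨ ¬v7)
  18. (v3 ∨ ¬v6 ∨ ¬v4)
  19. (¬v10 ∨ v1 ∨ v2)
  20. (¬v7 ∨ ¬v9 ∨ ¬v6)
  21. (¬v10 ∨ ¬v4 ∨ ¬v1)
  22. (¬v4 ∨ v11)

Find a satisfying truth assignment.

v1 = 0, v2 = 0, v3 = 0, v4 = 0, v5 = 1, v6 = 1, v7 = 0, v8 = 1, v9 = 0, v10 = 0, v11 = 1, v12 = 0

v11 occurs only positively in the remaining clauses — set v11 = True.
Pure literal: v12 appears only negated; assign v12 = False.
Branch on v1: take v1 = False.
Try v2 = False.
  then v4 is forced to False.
  then v10 is forced to False.
  then v5 is forced to True.
  then v9 is forced to False.
For the remaining variables, v3 = False, v6 = True, v7 = False, v8 = True works.
Every clause has at least one true literal under this assignment.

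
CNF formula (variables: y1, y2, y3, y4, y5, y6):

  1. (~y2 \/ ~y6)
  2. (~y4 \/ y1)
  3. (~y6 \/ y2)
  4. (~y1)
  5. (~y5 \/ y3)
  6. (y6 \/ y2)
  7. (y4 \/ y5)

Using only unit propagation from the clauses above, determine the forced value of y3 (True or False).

True

(~y1) stands alone — y1 = False.
(~y4 \/ y1): since y1 = False, the clause reduces to (~y4). y4 = False.
In (y5 \/ y4), y4 is now false; y5 must hold, so y5 = True.
In (~y5 \/ y3), ~y5 is now false; y3 must hold, so y3 = True.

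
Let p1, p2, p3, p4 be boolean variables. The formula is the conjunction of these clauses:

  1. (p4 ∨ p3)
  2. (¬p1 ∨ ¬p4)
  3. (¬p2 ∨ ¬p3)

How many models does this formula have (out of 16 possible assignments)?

5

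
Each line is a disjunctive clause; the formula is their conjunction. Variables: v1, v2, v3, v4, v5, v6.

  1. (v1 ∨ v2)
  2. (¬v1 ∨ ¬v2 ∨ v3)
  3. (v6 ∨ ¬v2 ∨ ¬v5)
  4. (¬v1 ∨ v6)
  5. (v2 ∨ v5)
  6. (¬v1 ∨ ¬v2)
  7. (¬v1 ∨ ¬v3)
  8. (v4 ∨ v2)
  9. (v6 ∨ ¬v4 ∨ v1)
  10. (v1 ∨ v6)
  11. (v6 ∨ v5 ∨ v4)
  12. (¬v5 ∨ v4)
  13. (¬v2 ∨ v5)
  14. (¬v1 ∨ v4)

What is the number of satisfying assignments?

3

Satisfying assignments:
  v1=F v2=T v3=F v4=T v5=T v6=T
  v1=F v2=T v3=T v4=T v5=T v6=T
  v1=T v2=F v3=F v4=T v5=T v6=T
Count: 3.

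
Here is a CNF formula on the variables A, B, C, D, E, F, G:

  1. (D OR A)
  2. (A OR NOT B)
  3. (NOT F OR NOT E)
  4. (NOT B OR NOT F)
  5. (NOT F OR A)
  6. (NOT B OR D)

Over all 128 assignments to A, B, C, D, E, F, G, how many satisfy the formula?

Split on A, then B.
  A=T, B=T: forces D=T; F=F; C, E, G free → 2^3 = 8.
  A=T, B=F: C, D, G free; 3 ways for (E,F) × 2^3 = 24.
  A=F, B=T: a clause becomes empty — 0.
  A=F, B=F: forces D=T; F=F; C, E, G free → 2^3 = 8.
Total: 8 + 24 + 0 + 8 = 40.

40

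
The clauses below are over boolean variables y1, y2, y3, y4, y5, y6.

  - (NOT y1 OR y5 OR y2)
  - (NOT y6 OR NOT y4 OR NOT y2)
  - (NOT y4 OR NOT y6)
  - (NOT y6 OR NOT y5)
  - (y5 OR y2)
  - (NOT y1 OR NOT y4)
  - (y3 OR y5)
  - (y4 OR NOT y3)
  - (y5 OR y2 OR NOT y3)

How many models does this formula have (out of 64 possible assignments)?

9

Case analysis on y5 and y2:
  y5=T, y2=T: remaining (y1,y3,y4,y6) ∈ {(F,F,F,F); (F,F,T,F); (F,T,T,F); (T,F,F,F)} — 4.
  y5=T, y2=F: remaining (y1,y3,y4,y6) ∈ {(F,F,F,F); (F,F,T,F); (F,T,T,F); (T,F,F,F)} — 4.
  y5=F, y2=T: remaining (y1,y3,y4,y6) ∈ {(F,T,T,F)} — 1.
  y5=F, y2=F: a clause becomes empty — 0.
Total: 4 + 4 + 1 + 0 = 9.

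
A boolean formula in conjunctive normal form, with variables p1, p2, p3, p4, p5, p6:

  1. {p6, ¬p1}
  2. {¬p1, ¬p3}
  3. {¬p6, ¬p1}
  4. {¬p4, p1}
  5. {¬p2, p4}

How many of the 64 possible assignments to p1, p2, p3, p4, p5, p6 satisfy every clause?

8

The models are:
  p1=F p2=F p3=F p4=F p5=F p6=F
  p1=F p2=F p3=F p4=F p5=F p6=T
  p1=F p2=F p3=F p4=F p5=T p6=F
  p1=F p2=F p3=F p4=F p5=T p6=T
  p1=F p2=F p3=T p4=F p5=F p6=F
  p1=F p2=F p3=T p4=F p5=F p6=T
  p1=F p2=F p3=T p4=F p5=T p6=F
  p1=F p2=F p3=T p4=F p5=T p6=T
That's 8 in total.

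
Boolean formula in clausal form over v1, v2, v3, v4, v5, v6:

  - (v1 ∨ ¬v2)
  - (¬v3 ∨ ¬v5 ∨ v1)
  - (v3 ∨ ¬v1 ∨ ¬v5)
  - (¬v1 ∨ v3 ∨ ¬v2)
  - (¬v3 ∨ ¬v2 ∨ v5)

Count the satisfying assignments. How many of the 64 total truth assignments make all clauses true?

Split on v1, then v3.
  v1=1, v3=1: v4, v6 free; 3 ways for (v2,v5) × 2^2 = 12.
  v1=1, v3=0: remaining (v2,v4,v5,v6) ∈ {(0,0,0,0); (0,0,0,1); (0,1,0,0); (0,1,0,1)} — 4.
  v1=0, v3=1: remaining (v2,v4,v5,v6) ∈ {(0,0,0,0); (0,0,0,1); (0,1,0,0); (0,1,0,1)} — 4.
  v1=0, v3=0: forces v2=0; v4, v5, v6 free → 2^3 = 8.
Total: 12 + 4 + 4 + 8 = 28.

28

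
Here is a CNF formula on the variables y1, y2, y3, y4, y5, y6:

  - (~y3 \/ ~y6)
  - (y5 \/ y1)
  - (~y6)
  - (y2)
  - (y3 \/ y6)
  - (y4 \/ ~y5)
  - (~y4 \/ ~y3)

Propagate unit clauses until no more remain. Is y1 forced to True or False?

(~y6) is a unit clause: y6 = False.
(y2) stands alone — y2 = True.
In (y3 \/ y6), y6 is now false; y3 must hold, so y3 = True.
From (~y4 \/ ~y3) and y3 = True: y4 = False.
(~y5 \/ y4): since y4 = False, the clause reduces to (~y5). y5 = False.
In (y5 \/ y1), y5 is now false; y1 must hold, so y1 = True.

True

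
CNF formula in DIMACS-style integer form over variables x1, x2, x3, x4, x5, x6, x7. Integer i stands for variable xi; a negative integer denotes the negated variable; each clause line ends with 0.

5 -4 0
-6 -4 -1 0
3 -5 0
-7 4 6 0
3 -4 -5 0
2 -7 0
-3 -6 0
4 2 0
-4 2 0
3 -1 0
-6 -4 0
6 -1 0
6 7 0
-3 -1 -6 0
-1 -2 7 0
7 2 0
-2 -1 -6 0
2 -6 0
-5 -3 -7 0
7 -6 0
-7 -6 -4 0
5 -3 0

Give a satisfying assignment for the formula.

x1 = False, x2 = True, x3 = False, x4 = False, x5 = False, x6 = True, x7 = True

Pure literal: x1 appears only negated; assign x1 = False.
Set x2 = True and propagate.
For the remaining variables, x3 = False, x4 = False, x5 = False, x6 = True, x7 = True works.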